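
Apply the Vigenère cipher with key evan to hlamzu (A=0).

lgazdp

Repeat the key across the message: evanev
h(7)+e(4): 11 → l
l(11)+v(21): 32≡6 → g
a(0)+a(0): 0 → a
m(12)+n(13): 25 → z
z(25)+e(4): 29≡3 → d
u(20)+v(21): 41≡15 → p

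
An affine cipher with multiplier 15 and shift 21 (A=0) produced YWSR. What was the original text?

The inverse of 15 mod 26 is 7, since 15·7=105≡1. Apply D(y)=7·(y−21) mod 26:
Y(24): 7·(24−21)=21 → V
W(22): 7·(22−21)=7 → H
S(18): 7·(18−21)=-21≡5 → F
R(17): 7·(17−21)=-28≡24 → Y

VHFY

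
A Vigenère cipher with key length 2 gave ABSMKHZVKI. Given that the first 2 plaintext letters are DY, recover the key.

XD

Subtract each crib letter from the matching ciphertext letter (mod 26):
A(0)−D(3)=-3≡23 → X
B(1)−Y(24)=-23≡3 → D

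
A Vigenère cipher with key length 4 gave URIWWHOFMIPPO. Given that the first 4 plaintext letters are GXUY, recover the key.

Subtract each crib letter from the matching ciphertext letter (mod 26):
U(20)−G(6)=14 → O
R(17)−X(23)=-6≡20 → U
I(8)−U(20)=-12≡14 → O
W(22)−Y(24)=-2≡24 → Y

OUOY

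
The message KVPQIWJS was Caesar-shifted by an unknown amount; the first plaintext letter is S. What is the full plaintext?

From the crib: K(10)−S(18)=-8≡18, so the shift is 18.
Subtract 18 from each ciphertext letter:
K(10): 10−18=-8≡18 → S
V(21): 21−18=3 → D
P(15): 15−18=-3≡23 → X
Q(16): 16−18=-2≡24 → Y
I(8): 8−18=-10≡16 → Q
W(22): 22−18=4 → E
J(9): 9−18=-9≡17 → R
S(18): 18−18=0 → A

SDXYQERA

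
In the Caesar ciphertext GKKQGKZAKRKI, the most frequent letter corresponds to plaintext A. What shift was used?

10

The most frequent ciphertext letter is K (appears 5 times).
K is position 10; A is position 0.
Shift = 10.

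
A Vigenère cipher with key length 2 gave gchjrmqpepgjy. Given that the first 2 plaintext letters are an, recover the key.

Subtract each crib letter from the matching ciphertext letter (mod 26):
g(6)−a(0)=6 → g
c(2)−n(13)=-11≡15 → p

gp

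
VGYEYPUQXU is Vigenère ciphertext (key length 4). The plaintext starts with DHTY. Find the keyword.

SZFG

Subtract each crib letter from the matching ciphertext letter (mod 26):
V(21)−D(3)=18 → S
G(6)−H(7)=-1≡25 → Z
Y(24)−T(19)=5 → F
E(4)−Y(24)=-20≡6 → G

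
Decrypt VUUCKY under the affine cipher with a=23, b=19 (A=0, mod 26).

The inverse of 23 mod 26 is 17, since 23·17=391≡1. Apply D(y)=17·(y−19) mod 26:
V(21): 17·(21−19)=34≡8 → I
U(20): 17·(20−19)=17 → R
U(20): 17·(20−19)=17 → R
C(2): 17·(2−19)=-289≡23 → X
K(10): 17·(10−19)=-153≡3 → D
Y(24): 17·(24−19)=85≡7 → H

IRRXDH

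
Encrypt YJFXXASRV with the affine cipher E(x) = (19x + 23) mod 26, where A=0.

Y(24): 19·24+23=479≡11 → L
J(9): 19·9+23=194≡12 → M
F(5): 19·5+23=118≡14 → O
X(23): 19·23+23=460≡18 → S
X(23): 19·23+23=460≡18 → S
A(0): 19·0+23=23 → X
S(18): 19·18+23=365≡1 → B
R(17): 19·17+23=346≡8 → I
V(21): 19·21+23=422≡6 → G

LMOSSXBIG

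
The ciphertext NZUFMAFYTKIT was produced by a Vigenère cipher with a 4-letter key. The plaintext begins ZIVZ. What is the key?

Subtract each crib letter from the matching ciphertext letter (mod 26):
N(13)−Z(25)=-12≡14 → O
Z(25)−I(8)=17 → R
U(20)−V(21)=-1≡25 → Z
F(5)−Z(25)=-20≡6 → G

ORZG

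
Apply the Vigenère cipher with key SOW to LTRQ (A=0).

Repeat the key across the message: SOWS
L(11)+S(18): 29≡3 → D
T(19)+O(14): 33≡7 → H
R(17)+W(22): 39≡13 → N
Q(16)+S(18): 34≡8 → I

DHNI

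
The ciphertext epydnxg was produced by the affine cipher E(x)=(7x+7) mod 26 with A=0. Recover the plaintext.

The inverse of 7 mod 26 is 15, since 7·15=105≡1. Apply D(y)=15·(y−7) mod 26:
e(4): 15·(4−7)=-45≡7 → h
p(15): 15·(15−7)=120≡16 → q
y(24): 15·(24−7)=255≡21 → v
d(3): 15·(3−7)=-60≡18 → s
n(13): 15·(13−7)=90≡12 → m
x(23): 15·(23−7)=240≡6 → g
g(6): 15·(6−7)=-15≡11 → l

hqvsmgl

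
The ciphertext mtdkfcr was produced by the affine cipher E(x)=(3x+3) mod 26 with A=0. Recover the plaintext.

doalsrw

The inverse of 3 mod 26 is 9, since 3·9=27≡1. Apply D(y)=9·(y−3) mod 26:
m(12): 9·(12−3)=81≡3 → d
t(19): 9·(19−3)=144≡14 → o
d(3): 9·(3−3)=0 → a
k(10): 9·(10−3)=63≡11 → l
f(5): 9·(5−3)=18 → s
c(2): 9·(2−3)=-9≡17 → r
r(17): 9·(17−3)=126≡22 → w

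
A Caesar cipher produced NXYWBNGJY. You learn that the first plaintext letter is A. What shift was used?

From the crib: N(13)−A(0)=13, so the shift is 13.

13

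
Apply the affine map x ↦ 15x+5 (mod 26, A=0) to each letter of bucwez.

b(1): 15·1+5=20 → u
u(20): 15·20+5=305≡19 → t
c(2): 15·2+5=35≡9 → j
w(22): 15·22+5=335≡23 → x
e(4): 15·4+5=65≡13 → n
z(25): 15·25+5=380≡16 → q

utjxnq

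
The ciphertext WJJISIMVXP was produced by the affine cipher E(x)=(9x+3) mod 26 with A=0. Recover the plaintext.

The inverse of 9 mod 26 is 3, since 9·3=27≡1. Apply D(y)=3·(y−3) mod 26:
W(22): 3·(22−3)=57≡5 → F
J(9): 3·(9−3)=18 → S
J(9): 3·(9−3)=18 → S
I(8): 3·(8−3)=15 → P
S(18): 3·(18−3)=45≡19 → T
I(8): 3·(8−3)=15 → P
M(12): 3·(12−3)=27≡1 → B
V(21): 3·(21−3)=54≡2 → C
X(23): 3·(23−3)=60≡8 → I
P(15): 3·(15−3)=36≡10 → K

FSSPTPBCIK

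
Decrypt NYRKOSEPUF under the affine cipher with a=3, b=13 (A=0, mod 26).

AVKZJTXSLG

The inverse of 3 mod 26 is 9, since 3·9=27≡1. Apply D(y)=9·(y−13) mod 26:
N(13): 9·(13−13)=0 → A
Y(24): 9·(24−13)=99≡21 → V
R(17): 9·(17−13)=36≡10 → K
K(10): 9·(10−13)=-27≡25 → Z
O(14): 9·(14−13)=9 → J
S(18): 9·(18−13)=45≡19 → T
E(4): 9·(4−13)=-81≡23 → X
P(15): 9·(15−13)=18 → S
U(20): 9·(20−13)=63≡11 → L
F(5): 9·(5−13)=-72≡6 → G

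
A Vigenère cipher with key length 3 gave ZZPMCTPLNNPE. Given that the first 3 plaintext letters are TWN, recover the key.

Subtract each crib letter from the matching ciphertext letter (mod 26):
Z(25)−T(19)=6 → G
Z(25)−W(22)=3 → D
P(15)−N(13)=2 → C

GDC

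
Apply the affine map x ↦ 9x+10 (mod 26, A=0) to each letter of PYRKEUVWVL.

P(15): 9·15+10=145≡15 → P
Y(24): 9·24+10=226≡18 → S
R(17): 9·17+10=163≡7 → H
K(10): 9·10+10=100≡22 → W
E(4): 9·4+10=46≡20 → U
U(20): 9·20+10=190≡8 → I
V(21): 9·21+10=199≡17 → R
W(22): 9·22+10=208≡0 → A
V(21): 9·21+10=199≡17 → R
L(11): 9·11+10=109≡5 → F

PSHWUIRARF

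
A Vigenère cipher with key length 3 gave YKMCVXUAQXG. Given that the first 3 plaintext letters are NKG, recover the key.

LAG

Subtract each crib letter from the matching ciphertext letter (mod 26):
Y(24)−N(13)=11 → L
K(10)−K(10)=0 → A
M(12)−G(6)=6 → G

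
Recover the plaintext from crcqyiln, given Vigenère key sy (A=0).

ktksgktp

Repeat the key across the ciphertext: sysysysy
c(2)−s(18): -16≡10 → k
r(17)−y(24): -7≡19 → t
c(2)−s(18): -16≡10 → k
q(16)−y(24): -8≡18 → s
y(24)−s(18): 6 → g
i(8)−y(24): -16≡10 → k
l(11)−s(18): -7≡19 → t
n(13)−y(24): -11≡15 → p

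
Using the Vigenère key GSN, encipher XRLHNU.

Repeat the key across the message: GSNGSN
X(23)+G(6): 29≡3 → D
R(17)+S(18): 35≡9 → J
L(11)+N(13): 24 → Y
H(7)+G(6): 13 → N
N(13)+S(18): 31≡5 → F
U(20)+N(13): 33≡7 → H

DJYNFH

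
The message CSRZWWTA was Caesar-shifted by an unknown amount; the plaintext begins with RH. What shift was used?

From the crib: C(2)−R(17)=-15≡11, so the shift is 11.

11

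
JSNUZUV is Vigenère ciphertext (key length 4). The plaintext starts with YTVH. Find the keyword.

Subtract each crib letter from the matching ciphertext letter (mod 26):
J(9)−Y(24)=-15≡11 → L
S(18)−T(19)=-1≡25 → Z
N(13)−V(21)=-8≡18 → S
U(20)−H(7)=13 → N

LZSN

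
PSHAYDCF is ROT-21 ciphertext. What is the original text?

UXMFDIHK

P(15): 15−21=-6≡20 → U
S(18): 18−21=-3≡23 → X
H(7): 7−21=-14≡12 → M
A(0): 0−21=-21≡5 → F
Y(24): 24−21=3 → D
D(3): 3−21=-18≡8 → I
C(2): 2−21=-19≡7 → H
F(5): 5−21=-16≡10 → K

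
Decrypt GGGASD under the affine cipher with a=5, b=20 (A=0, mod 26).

The inverse of 5 mod 26 is 21, since 5·21=105≡1. Apply D(y)=21·(y−20) mod 26:
G(6): 21·(6−20)=-294≡18 → S
G(6): 21·(6−20)=-294≡18 → S
G(6): 21·(6−20)=-294≡18 → S
A(0): 21·(0−20)=-420≡22 → W
S(18): 21·(18−20)=-42≡10 → K
D(3): 21·(3−20)=-357≡7 → H

SSSWKH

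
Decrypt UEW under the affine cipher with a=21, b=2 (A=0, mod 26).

MKW

The inverse of 21 mod 26 is 5, since 21·5=105≡1. Apply D(y)=5·(y−2) mod 26:
U(20): 5·(20−2)=90≡12 → M
E(4): 5·(4−2)=10 → K
W(22): 5·(22−2)=100≡22 → W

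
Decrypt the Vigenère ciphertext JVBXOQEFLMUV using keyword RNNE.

Repeat the key across the ciphertext: RNNERNNERNNE
J(9)−R(17): -8≡18 → S
V(21)−N(13): 8 → I
B(1)−N(13): -12≡14 → O
X(23)−E(4): 19 → T
O(14)−R(17): -3≡23 → X
Q(16)−N(13): 3 → D
E(4)−N(13): -9≡17 → R
F(5)−E(4): 1 → B
L(11)−R(17): -6≡20 → U
M(12)−N(13): -1≡25 → Z
U(20)−N(13): 7 → H
V(21)−E(4): 17 → R

SIOTXDRBUZHR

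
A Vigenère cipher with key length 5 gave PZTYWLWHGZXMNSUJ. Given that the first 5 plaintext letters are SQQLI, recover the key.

Subtract each crib letter from the matching ciphertext letter (mod 26):
P(15)−S(18)=-3≡23 → X
Z(25)−Q(16)=9 → J
T(19)−Q(16)=3 → D
Y(24)−L(11)=13 → N
W(22)−I(8)=14 → O

XJDNO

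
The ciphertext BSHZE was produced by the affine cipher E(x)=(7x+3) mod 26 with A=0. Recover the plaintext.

The inverse of 7 mod 26 is 15, since 7·15=105≡1. Apply D(y)=15·(y−3) mod 26:
B(1): 15·(1−3)=-30≡22 → W
S(18): 15·(18−3)=225≡17 → R
H(7): 15·(7−3)=60≡8 → I
Z(25): 15·(25−3)=330≡18 → S
E(4): 15·(4−3)=15 → P

WRISP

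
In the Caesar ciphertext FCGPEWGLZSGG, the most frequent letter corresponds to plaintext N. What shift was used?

The most frequent ciphertext letter is G (appears 4 times).
G is position 6; N is position 13.
Shift = -7≡19.

19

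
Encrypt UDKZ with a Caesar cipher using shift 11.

FOVK

U(20): 20+11=31≡5 → F
D(3): 3+11=14 → O
K(10): 10+11=21 → V
Z(25): 25+11=36≡10 → K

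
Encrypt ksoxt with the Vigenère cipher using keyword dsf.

nktal

Repeat the key across the message: dsfds
k(10)+d(3): 13 → n
s(18)+s(18): 36≡10 → k
o(14)+f(5): 19 → t
x(23)+d(3): 26≡0 → a
t(19)+s(18): 37≡11 → l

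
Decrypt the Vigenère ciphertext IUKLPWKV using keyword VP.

NFPWUHPG

Repeat the key across the ciphertext: VPVPVPVP
I(8)−V(21): -13≡13 → N
U(20)−P(15): 5 → F
K(10)−V(21): -11≡15 → P
L(11)−P(15): -4≡22 → W
P(15)−V(21): -6≡20 → U
W(22)−P(15): 7 → H
K(10)−V(21): -11≡15 → P
V(21)−P(15): 6 → G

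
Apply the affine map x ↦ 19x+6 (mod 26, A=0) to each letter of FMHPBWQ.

F(5): 19·5+6=101≡23 → X
M(12): 19·12+6=234≡0 → A
H(7): 19·7+6=139≡9 → J
P(15): 19·15+6=291≡5 → F
B(1): 19·1+6=25 → Z
W(22): 19·22+6=424≡8 → I
Q(16): 19·16+6=310≡24 → Y

XAJFZIY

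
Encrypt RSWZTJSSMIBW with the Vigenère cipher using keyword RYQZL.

Repeat the key across the message: RYQZLRYQZLRY
R(17)+R(17): 34≡8 → I
S(18)+Y(24): 42≡16 → Q
W(22)+Q(16): 38≡12 → M
Z(25)+Z(25): 50≡24 → Y
T(19)+L(11): 30≡4 → E
J(9)+R(17): 26≡0 → A
S(18)+Y(24): 42≡16 → Q
S(18)+Q(16): 34≡8 → I
M(12)+Z(25): 37≡11 → L
I(8)+L(11): 19 → T
B(1)+R(17): 18 → S
W(22)+Y(24): 46≡20 → U

IQMYEAQILTSU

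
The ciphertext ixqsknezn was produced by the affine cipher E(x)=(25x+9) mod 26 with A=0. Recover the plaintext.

bmtrzwfkw

The inverse of 25 mod 26 is 25, since 25·25=625≡1. Apply D(y)=25·(y−9) mod 26:
i(8): 25·(8−9)=-25≡1 → b
x(23): 25·(23−9)=350≡12 → m
q(16): 25·(16−9)=175≡19 → t
s(18): 25·(18−9)=225≡17 → r
k(10): 25·(10−9)=25 → z
n(13): 25·(13−9)=100≡22 → w
e(4): 25·(4−9)=-125≡5 → f
z(25): 25·(25−9)=400≡10 → k
n(13): 25·(13−9)=100≡22 → w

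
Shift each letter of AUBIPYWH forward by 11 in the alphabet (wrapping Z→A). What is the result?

A(0): 0+11=11 → L
U(20): 20+11=31≡5 → F
B(1): 1+11=12 → M
I(8): 8+11=19 → T
P(15): 15+11=26≡0 → A
Y(24): 24+11=35≡9 → J
W(22): 22+11=33≡7 → H
H(7): 7+11=18 → S

LFMTAJHS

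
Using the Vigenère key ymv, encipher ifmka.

grhim

Repeat the key across the message: ymvym
i(8)+y(24): 32≡6 → g
f(5)+m(12): 17 → r
m(12)+v(21): 33≡7 → h
k(10)+y(24): 34≡8 → i
a(0)+m(12): 12 → m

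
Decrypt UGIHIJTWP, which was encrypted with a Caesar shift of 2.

U(20): 20−2=18 → S
G(6): 6−2=4 → E
I(8): 8−2=6 → G
H(7): 7−2=5 → F
I(8): 8−2=6 → G
J(9): 9−2=7 → H
T(19): 19−2=17 → R
W(22): 22−2=20 → U
P(15): 15−2=13 → N

SEGFGHRUN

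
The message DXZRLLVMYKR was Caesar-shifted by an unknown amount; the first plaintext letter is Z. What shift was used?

From the crib: D(3)−Z(25)=-22≡4, so the shift is 4.

4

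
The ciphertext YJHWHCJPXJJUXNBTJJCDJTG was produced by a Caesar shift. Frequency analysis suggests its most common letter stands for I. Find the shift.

1

The most frequent ciphertext letter is J (appears 7 times).
J is position 9; I is position 8.
Shift = 1.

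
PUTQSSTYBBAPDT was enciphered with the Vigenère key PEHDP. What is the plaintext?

Repeat the key across the ciphertext: PEHDPPEHDPPEHD
P(15)−P(15): 0 → A
U(20)−E(4): 16 → Q
T(19)−H(7): 12 → M
Q(16)−D(3): 13 → N
S(18)−P(15): 3 → D
S(18)−P(15): 3 → D
T(19)−E(4): 15 → P
Y(24)−H(7): 17 → R
B(1)−D(3): -2≡24 → Y
B(1)−P(15): -14≡12 → M
A(0)−P(15): -15≡11 → L
P(15)−E(4): 11 → L
D(3)−H(7): -4≡22 → W
T(19)−D(3): 16 → Q

AQMNDDPRYMLLWQ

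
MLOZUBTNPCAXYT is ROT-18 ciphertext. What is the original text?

UTWHCJBVXKIFGB

M(12): 12−18=-6≡20 → U
L(11): 11−18=-7≡19 → T
O(14): 14−18=-4≡22 → W
Z(25): 25−18=7 → H
U(20): 20−18=2 → C
B(1): 1−18=-17≡9 → J
T(19): 19−18=1 → B
N(13): 13−18=-5≡21 → V
P(15): 15−18=-3≡23 → X
C(2): 2−18=-16≡10 → K
A(0): 0−18=-18≡8 → I
X(23): 23−18=5 → F
Y(24): 24−18=6 → G
T(19): 19−18=1 → B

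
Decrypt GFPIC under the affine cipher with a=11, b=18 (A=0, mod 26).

The inverse of 11 mod 26 is 19, since 11·19=209≡1. Apply D(y)=19·(y−18) mod 26:
G(6): 19·(6−18)=-228≡6 → G
F(5): 19·(5−18)=-247≡13 → N
P(15): 19·(15−18)=-57≡21 → V
I(8): 19·(8−18)=-190≡18 → S
C(2): 19·(2−18)=-304≡8 → I

GNVSI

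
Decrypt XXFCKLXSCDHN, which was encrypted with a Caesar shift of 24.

X(23): 23−24=-1≡25 → Z
X(23): 23−24=-1≡25 → Z
F(5): 5−24=-19≡7 → H
C(2): 2−24=-22≡4 → E
K(10): 10−24=-14≡12 → M
L(11): 11−24=-13≡13 → N
X(23): 23−24=-1≡25 → Z
S(18): 18−24=-6≡20 → U
C(2): 2−24=-22≡4 → E
D(3): 3−24=-21≡5 → F
H(7): 7−24=-17≡9 → J
N(13): 13−24=-11≡15 → P

ZZHEMNZUEFJP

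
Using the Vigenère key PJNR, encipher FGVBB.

Repeat the key across the message: PJNRP
F(5)+P(15): 20 → U
G(6)+J(9): 15 → P
V(21)+N(13): 34≡8 → I
B(1)+R(17): 18 → S
B(1)+P(15): 16 → Q

UPISQ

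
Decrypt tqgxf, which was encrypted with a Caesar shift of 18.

t(19): 19−18=1 → b
q(16): 16−18=-2≡24 → y
g(6): 6−18=-12≡14 → o
x(23): 23−18=5 → f
f(5): 5−18=-13≡13 → n

byofn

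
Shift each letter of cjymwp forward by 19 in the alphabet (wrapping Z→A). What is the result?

c(2): 2+19=21 → v
j(9): 9+19=28≡2 → c
y(24): 24+19=43≡17 → r
m(12): 12+19=31≡5 → f
w(22): 22+19=41≡15 → p
p(15): 15+19=34≡8 → i

vcrfpi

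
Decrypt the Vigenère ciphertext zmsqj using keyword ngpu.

Repeat the key across the ciphertext: ngpun
z(25)−n(13): 12 → m
m(12)−g(6): 6 → g
s(18)−p(15): 3 → d
q(16)−u(20): -4≡22 → w
j(9)−n(13): -4≡22 → w

mgdww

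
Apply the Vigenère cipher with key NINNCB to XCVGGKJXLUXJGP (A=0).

KKITILWFYHZKTX

Repeat the key across the message: NINNCBNINNCBNI
X(23)+N(13): 36≡10 → K
C(2)+I(8): 10 → K
V(21)+N(13): 34≡8 → I
G(6)+N(13): 19 → T
G(6)+C(2): 8 → I
K(10)+B(1): 11 → L
J(9)+N(13): 22 → W
X(23)+I(8): 31≡5 → F
L(11)+N(13): 24 → Y
U(20)+N(13): 33≡7 → H
X(23)+C(2): 25 → Z
J(9)+B(1): 10 → K
G(6)+N(13): 19 → T
P(15)+I(8): 23 → X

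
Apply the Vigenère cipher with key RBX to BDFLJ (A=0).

SECCK

Repeat the key across the message: RBXRB
B(1)+R(17): 18 → S
D(3)+B(1): 4 → E
F(5)+X(23): 28≡2 → C
L(11)+R(17): 28≡2 → C
J(9)+B(1): 10 → K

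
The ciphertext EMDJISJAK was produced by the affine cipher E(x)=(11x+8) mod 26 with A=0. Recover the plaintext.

CYJTAITEM

The inverse of 11 mod 26 is 19, since 11·19=209≡1. Apply D(y)=19·(y−8) mod 26:
E(4): 19·(4−8)=-76≡2 → C
M(12): 19·(12−8)=76≡24 → Y
D(3): 19·(3−8)=-95≡9 → J
J(9): 19·(9−8)=19 → T
I(8): 19·(8−8)=0 → A
S(18): 19·(18−8)=190≡8 → I
J(9): 19·(9−8)=19 → T
A(0): 19·(0−8)=-152≡4 → E
K(10): 19·(10−8)=38≡12 → M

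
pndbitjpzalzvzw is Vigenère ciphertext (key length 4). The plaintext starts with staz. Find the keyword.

Subtract each crib letter from the matching ciphertext letter (mod 26):
p(15)−s(18)=-3≡23 → x
n(13)−t(19)=-6≡20 → u
d(3)−a(0)=3 → d
b(1)−z(25)=-24≡2 → c

xudc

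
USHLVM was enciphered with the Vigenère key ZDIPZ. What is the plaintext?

VPZWWN

Repeat the key across the ciphertext: ZDIPZZ
U(20)−Z(25): -5≡21 → V
S(18)−D(3): 15 → P
H(7)−I(8): -1≡25 → Z
L(11)−P(15): -4≡22 → W
V(21)−Z(25): -4≡22 → W
M(12)−Z(25): -13≡13 → N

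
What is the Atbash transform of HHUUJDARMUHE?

SSFFQWZINFSV

H(7) → S(18)
H(7) → S(18)
U(20) → F(5)
U(20) → F(5)
J(9) → Q(16)
D(3) → W(22)
A(0) → Z(25)
R(17) → I(8)
M(12) → N(13)
U(20) → F(5)
H(7) → S(18)
E(4) → V(21)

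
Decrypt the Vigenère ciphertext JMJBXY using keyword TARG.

Repeat the key across the ciphertext: TARGTA
J(9)−T(19): -10≡16 → Q
M(12)−A(0): 12 → M
J(9)−R(17): -8≡18 → S
B(1)−G(6): -5≡21 → V
X(23)−T(19): 4 → E
Y(24)−A(0): 24 → Y

QMSVEY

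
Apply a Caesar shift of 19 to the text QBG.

Q(16): 16+19=35≡9 → J
B(1): 1+19=20 → U
G(6): 6+19=25 → Z

JUZ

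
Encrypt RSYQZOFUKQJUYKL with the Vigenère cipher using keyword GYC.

Repeat the key across the message: GYCGYCGYCGYCGYC
R(17)+G(6): 23 → X
S(18)+Y(24): 42≡16 → Q
Y(24)+C(2): 26≡0 → A
Q(16)+G(6): 22 → W
Z(25)+Y(24): 49≡23 → X
O(14)+C(2): 16 → Q
F(5)+G(6): 11 → L
U(20)+Y(24): 44≡18 → S
K(10)+C(2): 12 → M
Q(16)+G(6): 22 → W
J(9)+Y(24): 33≡7 → H
U(20)+C(2): 22 → W
Y(24)+G(6): 30≡4 → E
K(10)+Y(24): 34≡8 → I
L(11)+C(2): 13 → N

XQAWXQLSMWHWEIN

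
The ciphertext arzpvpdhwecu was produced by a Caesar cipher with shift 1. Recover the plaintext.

a(0): 0−1=-1≡25 → z
r(17): 17−1=16 → q
z(25): 25−1=24 → y
p(15): 15−1=14 → o
v(21): 21−1=20 → u
p(15): 15−1=14 → o
d(3): 3−1=2 → c
h(7): 7−1=6 → g
w(22): 22−1=21 → v
e(4): 4−1=3 → d
c(2): 2−1=1 → b
u(20): 20−1=19 → t

zqyouocgvdbt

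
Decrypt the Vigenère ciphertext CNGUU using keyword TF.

JINPB

Repeat the key across the ciphertext: TFTFT
C(2)−T(19): -17≡9 → J
N(13)−F(5): 8 → I
G(6)−T(19): -13≡13 → N
U(20)−F(5): 15 → P
U(20)−T(19): 1 → B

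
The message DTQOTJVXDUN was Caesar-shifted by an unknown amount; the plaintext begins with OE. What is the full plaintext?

OEBZEUGIOFY

From the crib: D(3)−O(14)=-11≡15, so the shift is 15.
Subtract 15 from each ciphertext letter:
D(3): 3−15=-12≡14 → O
T(19): 19−15=4 → E
Q(16): 16−15=1 → B
O(14): 14−15=-1≡25 → Z
T(19): 19−15=4 → E
J(9): 9−15=-6≡20 → U
V(21): 21−15=6 → G
X(23): 23−15=8 → I
D(3): 3−15=-12≡14 → O
U(20): 20−15=5 → F
N(13): 13−15=-2≡24 → Y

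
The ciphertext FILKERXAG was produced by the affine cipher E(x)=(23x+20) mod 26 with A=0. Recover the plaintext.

FEDMOBZYW

The inverse of 23 mod 26 is 17, since 23·17=391≡1. Apply D(y)=17·(y−20) mod 26:
F(5): 17·(5−20)=-255≡5 → F
I(8): 17·(8−20)=-204≡4 → E
L(11): 17·(11−20)=-153≡3 → D
K(10): 17·(10−20)=-170≡12 → M
E(4): 17·(4−20)=-272≡14 → O
R(17): 17·(17−20)=-51≡1 → B
X(23): 17·(23−20)=51≡25 → Z
A(0): 17·(0−20)=-340≡24 → Y
G(6): 17·(6−20)=-238≡22 → W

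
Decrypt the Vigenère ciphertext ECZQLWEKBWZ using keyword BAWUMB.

DCDWZVDKFCN

Repeat the key across the ciphertext: BAWUMBBAWUM
E(4)−B(1): 3 → D
C(2)−A(0): 2 → C
Z(25)−W(22): 3 → D
Q(16)−U(20): -4≡22 → W
L(11)−M(12): -1≡25 → Z
W(22)−B(1): 21 → V
E(4)−B(1): 3 → D
K(10)−A(0): 10 → K
B(1)−W(22): -21≡5 → F
W(22)−U(20): 2 → C
Z(25)−M(12): 13 → N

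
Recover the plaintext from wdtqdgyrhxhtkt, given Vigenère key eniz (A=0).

sqlrztqsdkzugg

Repeat the key across the ciphertext: enizenizenizen
w(22)−e(4): 18 → s
d(3)−n(13): -10≡16 → q
t(19)−i(8): 11 → l
q(16)−z(25): -9≡17 → r
d(3)−e(4): -1≡25 → z
g(6)−n(13): -7≡19 → t
y(24)−i(8): 16 → q
r(17)−z(25): -8≡18 → s
h(7)−e(4): 3 → d
x(23)−n(13): 10 → k
h(7)−i(8): -1≡25 → z
t(19)−z(25): -6≡20 → u
k(10)−e(4): 6 → g
t(19)−n(13): 6 → g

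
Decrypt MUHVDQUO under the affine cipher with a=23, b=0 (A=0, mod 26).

WCPTZMCE

The inverse of 23 mod 26 is 17, since 23·17=391≡1. Apply D(y)=17·(y−0) mod 26:
M(12): 17·(12−0)=204≡22 → W
U(20): 17·(20−0)=340≡2 → C
H(7): 17·(7−0)=119≡15 → P
V(21): 17·(21−0)=357≡19 → T
D(3): 17·(3−0)=51≡25 → Z
Q(16): 17·(16−0)=272≡12 → M
U(20): 17·(20−0)=340≡2 → C
O(14): 17·(14−0)=238≡4 → E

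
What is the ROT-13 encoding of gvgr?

tite

g(6): 6+13=19 → t
v(21): 21+13=34≡8 → i
g(6): 6+13=19 → t
r(17): 17+13=30≡4 → e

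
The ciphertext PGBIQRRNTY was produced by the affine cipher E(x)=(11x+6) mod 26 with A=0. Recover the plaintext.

The inverse of 11 mod 26 is 19, since 11·19=209≡1. Apply D(y)=19·(y−6) mod 26:
P(15): 19·(15−6)=171≡15 → P
G(6): 19·(6−6)=0 → A
B(1): 19·(1−6)=-95≡9 → J
I(8): 19·(8−6)=38≡12 → M
Q(16): 19·(16−6)=190≡8 → I
R(17): 19·(17−6)=209≡1 → B
R(17): 19·(17−6)=209≡1 → B
N(13): 19·(13−6)=133≡3 → D
T(19): 19·(19−6)=247≡13 → N
Y(24): 19·(24−6)=342≡4 → E

PAJMIBBDNE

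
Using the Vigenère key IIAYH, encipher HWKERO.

PEKCYW

Repeat the key across the message: IIAYHI
H(7)+I(8): 15 → P
W(22)+I(8): 30≡4 → E
K(10)+A(0): 10 → K
E(4)+Y(24): 28≡2 → C
R(17)+H(7): 24 → Y
O(14)+I(8): 22 → W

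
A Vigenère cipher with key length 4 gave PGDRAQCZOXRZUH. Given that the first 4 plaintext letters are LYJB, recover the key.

Subtract each crib letter from the matching ciphertext letter (mod 26):
P(15)−L(11)=4 → E
G(6)−Y(24)=-18≡8 → I
D(3)−J(9)=-6≡20 → U
R(17)−B(1)=16 → Q

EIUQ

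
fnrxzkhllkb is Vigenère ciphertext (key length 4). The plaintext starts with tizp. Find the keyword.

Subtract each crib letter from the matching ciphertext letter (mod 26):
f(5)−t(19)=-14≡12 → m
n(13)−i(8)=5 → f
r(17)−z(25)=-8≡18 → s
x(23)−p(15)=8 → i

mfsi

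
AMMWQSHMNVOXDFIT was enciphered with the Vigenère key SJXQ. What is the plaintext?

Repeat the key across the ciphertext: SJXQSJXQSJXQSJXQ
A(0)−S(18): -18≡8 → I
M(12)−J(9): 3 → D
M(12)−X(23): -11≡15 → P
W(22)−Q(16): 6 → G
Q(16)−S(18): -2≡24 → Y
S(18)−J(9): 9 → J
H(7)−X(23): -16≡10 → K
M(12)−Q(16): -4≡22 → W
N(13)−S(18): -5≡21 → V
V(21)−J(9): 12 → M
O(14)−X(23): -9≡17 → R
X(23)−Q(16): 7 → H
D(3)−S(18): -15≡11 → L
F(5)−J(9): -4≡22 → W
I(8)−X(23): -15≡11 → L
T(19)−Q(16): 3 → D

IDPGYJKWVMRHLWLD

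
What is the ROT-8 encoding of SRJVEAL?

AZRDMIT

S(18): 18+8=26≡0 → A
R(17): 17+8=25 → Z
J(9): 9+8=17 → R
V(21): 21+8=29≡3 → D
E(4): 4+8=12 → M
A(0): 0+8=8 → I
L(11): 11+8=19 → T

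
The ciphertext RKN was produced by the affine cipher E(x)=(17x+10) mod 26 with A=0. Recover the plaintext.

FAR

The inverse of 17 mod 26 is 23, since 17·23=391≡1. Apply D(y)=23·(y−10) mod 26:
R(17): 23·(17−10)=161≡5 → F
K(10): 23·(10−10)=0 → A
N(13): 23·(13−10)=69≡17 → R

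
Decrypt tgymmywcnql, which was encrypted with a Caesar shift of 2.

t(19): 19−2=17 → r
g(6): 6−2=4 → e
y(24): 24−2=22 → w
m(12): 12−2=10 → k
m(12): 12−2=10 → k
y(24): 24−2=22 → w
w(22): 22−2=20 → u
c(2): 2−2=0 → a
n(13): 13−2=11 → l
q(16): 16−2=14 → o
l(11): 11−2=9 → j

rewkkwualoj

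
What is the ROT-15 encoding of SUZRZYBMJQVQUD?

HJOGONQBYFKFJS

S(18): 18+15=33≡7 → H
U(20): 20+15=35≡9 → J
Z(25): 25+15=40≡14 → O
R(17): 17+15=32≡6 → G
Z(25): 25+15=40≡14 → O
Y(24): 24+15=39≡13 → N
B(1): 1+15=16 → Q
M(12): 12+15=27≡1 → B
J(9): 9+15=24 → Y
Q(16): 16+15=31≡5 → F
V(21): 21+15=36≡10 → K
Q(16): 16+15=31≡5 → F
U(20): 20+15=35≡9 → J
D(3): 3+15=18 → S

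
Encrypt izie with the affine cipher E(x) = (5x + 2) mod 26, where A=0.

qxqw

i(8): 5·8+2=42≡16 → q
z(25): 5·25+2=127≡23 → x
i(8): 5·8+2=42≡16 → q
e(4): 5·4+2=22 → w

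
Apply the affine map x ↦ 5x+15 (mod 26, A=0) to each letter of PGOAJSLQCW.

MTHPIBSRZV

P(15): 5·15+15=90≡12 → M
G(6): 5·6+15=45≡19 → T
O(14): 5·14+15=85≡7 → H
A(0): 5·0+15=15 → P
J(9): 5·9+15=60≡8 → I
S(18): 5·18+15=105≡1 → B
L(11): 5·11+15=70≡18 → S
Q(16): 5·16+15=95≡17 → R
C(2): 5·2+15=25 → Z
W(22): 5·22+15=125≡21 → V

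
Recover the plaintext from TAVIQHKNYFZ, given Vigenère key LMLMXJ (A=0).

Repeat the key across the ciphertext: LMLMXJLMLMX
T(19)−L(11): 8 → I
A(0)−M(12): -12≡14 → O
V(21)−L(11): 10 → K
I(8)−M(12): -4≡22 → W
Q(16)−X(23): -7≡19 → T
H(7)−J(9): -2≡24 → Y
K(10)−L(11): -1≡25 → Z
N(13)−M(12): 1 → B
Y(24)−L(11): 13 → N
F(5)−M(12): -7≡19 → T
Z(25)−X(23): 2 → C

IOKWTYZBNTC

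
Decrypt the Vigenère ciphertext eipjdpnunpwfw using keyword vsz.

jqqolqscouegb

Repeat the key across the ciphertext: vszvszvszvszv
e(4)−v(21): -17≡9 → j
i(8)−s(18): -10≡16 → q
p(15)−z(25): -10≡16 → q
j(9)−v(21): -12≡14 → o
d(3)−s(18): -15≡11 → l
p(15)−z(25): -10≡16 → q
n(13)−v(21): -8≡18 → s
u(20)−s(18): 2 → c
n(13)−z(25): -12≡14 → o
p(15)−v(21): -6≡20 → u
w(22)−s(18): 4 → e
f(5)−z(25): -20≡6 → g
w(22)−v(21): 1 → b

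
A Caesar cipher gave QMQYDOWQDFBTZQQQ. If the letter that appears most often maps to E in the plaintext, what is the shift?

12

The most frequent ciphertext letter is Q (appears 6 times).
Q is position 16; E is position 4.
Shift = 12.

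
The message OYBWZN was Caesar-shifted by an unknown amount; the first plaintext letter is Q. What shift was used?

24

From the crib: O(14)−Q(16)=-2≡24, so the shift is 24.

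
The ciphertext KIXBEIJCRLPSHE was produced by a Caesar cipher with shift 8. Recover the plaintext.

CAPTWABUJDHKZW

K(10): 10−8=2 → C
I(8): 8−8=0 → A
X(23): 23−8=15 → P
B(1): 1−8=-7≡19 → T
E(4): 4−8=-4≡22 → W
I(8): 8−8=0 → A
J(9): 9−8=1 → B
C(2): 2−8=-6≡20 → U
R(17): 17−8=9 → J
L(11): 11−8=3 → D
P(15): 15−8=7 → H
S(18): 18−8=10 → K
H(7): 7−8=-1≡25 → Z
E(4): 4−8=-4≡22 → W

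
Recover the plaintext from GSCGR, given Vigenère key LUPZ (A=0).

VYNHG

Repeat the key across the ciphertext: LUPZL
G(6)−L(11): -5≡21 → V
S(18)−U(20): -2≡24 → Y
C(2)−P(15): -13≡13 → N
G(6)−Z(25): -19≡7 → H
R(17)−L(11): 6 → G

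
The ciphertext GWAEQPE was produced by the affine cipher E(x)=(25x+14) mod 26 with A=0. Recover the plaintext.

The inverse of 25 mod 26 is 25, since 25·25=625≡1. Apply D(y)=25·(y−14) mod 26:
G(6): 25·(6−14)=-200≡8 → I
W(22): 25·(22−14)=200≡18 → S
A(0): 25·(0−14)=-350≡14 → O
E(4): 25·(4−14)=-250≡10 → K
Q(16): 25·(16−14)=50≡24 → Y
P(15): 25·(15−14)=25 → Z
E(4): 25·(4−14)=-250≡10 → K

ISOKYZK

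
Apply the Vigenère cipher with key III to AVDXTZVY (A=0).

IDLFBHDG

Repeat the key across the message: IIIIIIII
A(0)+I(8): 8 → I
V(21)+I(8): 29≡3 → D
D(3)+I(8): 11 → L
X(23)+I(8): 31≡5 → F
T(19)+I(8): 27≡1 → B
Z(25)+I(8): 33≡7 → H
V(21)+I(8): 29≡3 → D
Y(24)+I(8): 32≡6 → G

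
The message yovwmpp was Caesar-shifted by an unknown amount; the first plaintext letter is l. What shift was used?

13

From the crib: y(24)−l(11)=13, so the shift is 13.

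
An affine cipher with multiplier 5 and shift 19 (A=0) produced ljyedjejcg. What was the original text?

The inverse of 5 mod 26 is 21, since 5·21=105≡1. Apply D(y)=21·(y−19) mod 26:
l(11): 21·(11−19)=-168≡14 → o
j(9): 21·(9−19)=-210≡24 → y
y(24): 21·(24−19)=105≡1 → b
e(4): 21·(4−19)=-315≡23 → x
d(3): 21·(3−19)=-336≡2 → c
j(9): 21·(9−19)=-210≡24 → y
e(4): 21·(4−19)=-315≡23 → x
j(9): 21·(9−19)=-210≡24 → y
c(2): 21·(2−19)=-357≡7 → h
g(6): 21·(6−19)=-273≡13 → n

oybxcyxyhn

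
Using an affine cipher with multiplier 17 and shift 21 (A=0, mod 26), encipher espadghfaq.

lpqvutkcvh

e(4): 17·4+21=89≡11 → l
s(18): 17·18+21=327≡15 → p
p(15): 17·15+21=276≡16 → q
a(0): 17·0+21=21 → v
d(3): 17·3+21=72≡20 → u
g(6): 17·6+21=123≡19 → t
h(7): 17·7+21=140≡10 → k
f(5): 17·5+21=106≡2 → c
a(0): 17·0+21=21 → v
q(16): 17·16+21=293≡7 → h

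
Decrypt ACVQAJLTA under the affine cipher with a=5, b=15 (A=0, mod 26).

XNWVXEUGX

The inverse of 5 mod 26 is 21, since 5·21=105≡1. Apply D(y)=21·(y−15) mod 26:
A(0): 21·(0−15)=-315≡23 → X
C(2): 21·(2−15)=-273≡13 → N
V(21): 21·(21−15)=126≡22 → W
Q(16): 21·(16−15)=21 → V
A(0): 21·(0−15)=-315≡23 → X
J(9): 21·(9−15)=-126≡4 → E
L(11): 21·(11−15)=-84≡20 → U
T(19): 21·(19−15)=84≡6 → G
A(0): 21·(0−15)=-315≡23 → X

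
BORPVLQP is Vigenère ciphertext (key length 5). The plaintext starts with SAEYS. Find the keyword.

JONRD

Subtract each crib letter from the matching ciphertext letter (mod 26):
B(1)−S(18)=-17≡9 → J
O(14)−A(0)=14 → O
R(17)−E(4)=13 → N
P(15)−Y(24)=-9≡17 → R
V(21)−S(18)=3 → D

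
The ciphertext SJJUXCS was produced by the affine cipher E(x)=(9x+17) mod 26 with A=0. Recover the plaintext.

DCCJSHD

The inverse of 9 mod 26 is 3, since 9·3=27≡1. Apply D(y)=3·(y−17) mod 26:
S(18): 3·(18−17)=3 → D
J(9): 3·(9−17)=-24≡2 → C
J(9): 3·(9−17)=-24≡2 → C
U(20): 3·(20−17)=9 → J
X(23): 3·(23−17)=18 → S
C(2): 3·(2−17)=-45≡7 → H
S(18): 3·(18−17)=3 → D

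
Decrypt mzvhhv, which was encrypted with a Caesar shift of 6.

m(12): 12−6=6 → g
z(25): 25−6=19 → t
v(21): 21−6=15 → p
h(7): 7−6=1 → b
h(7): 7−6=1 → b
v(21): 21−6=15 → p

gtpbbp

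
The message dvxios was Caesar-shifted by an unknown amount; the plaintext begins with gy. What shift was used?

From the crib: d(3)−g(6)=-3≡23, so the shift is 23.

23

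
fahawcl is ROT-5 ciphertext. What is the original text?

avcvrxg

f(5): 5−5=0 → a
a(0): 0−5=-5≡21 → v
h(7): 7−5=2 → c
a(0): 0−5=-5≡21 → v
w(22): 22−5=17 → r
c(2): 2−5=-3≡23 → x
l(11): 11−5=6 → g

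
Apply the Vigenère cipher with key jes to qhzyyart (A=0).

zlrhcsax

Repeat the key across the message: jesjesje
q(16)+j(9): 25 → z
h(7)+e(4): 11 → l
z(25)+s(18): 43≡17 → r
y(24)+j(9): 33≡7 → h
y(24)+e(4): 28≡2 → c
a(0)+s(18): 18 → s
r(17)+j(9): 26≡0 → a
t(19)+e(4): 23 → x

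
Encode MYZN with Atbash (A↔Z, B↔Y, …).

NBAM

M(12) → N(13)
Y(24) → B(1)
Z(25) → A(0)
N(13) → M(12)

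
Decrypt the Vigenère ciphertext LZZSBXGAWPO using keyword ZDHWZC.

Repeat the key across the ciphertext: ZDHWZCZDHWZ
L(11)−Z(25): -14≡12 → M
Z(25)−D(3): 22 → W
Z(25)−H(7): 18 → S
S(18)−W(22): -4≡22 → W
B(1)−Z(25): -24≡2 → C
X(23)−C(2): 21 → V
G(6)−Z(25): -19≡7 → H
A(0)−D(3): -3≡23 → X
W(22)−H(7): 15 → P
P(15)−W(22): -7≡19 → T
O(14)−Z(25): -11≡15 → P

MWSWCVHXPTP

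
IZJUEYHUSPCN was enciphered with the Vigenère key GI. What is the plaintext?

CRDMYQBMMHWF

Repeat the key across the ciphertext: GIGIGIGIGIGI
I(8)−G(6): 2 → C
Z(25)−I(8): 17 → R
J(9)−G(6): 3 → D
U(20)−I(8): 12 → M
E(4)−G(6): -2≡24 → Y
Y(24)−I(8): 16 → Q
H(7)−G(6): 1 → B
U(20)−I(8): 12 → M
S(18)−G(6): 12 → M
P(15)−I(8): 7 → H
C(2)−G(6): -4≡22 → W
N(13)−I(8): 5 → F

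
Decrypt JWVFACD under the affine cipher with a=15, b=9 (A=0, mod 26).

ANGYPDK

The inverse of 15 mod 26 is 7, since 15·7=105≡1. Apply D(y)=7·(y−9) mod 26:
J(9): 7·(9−9)=0 → A
W(22): 7·(22−9)=91≡13 → N
V(21): 7·(21−9)=84≡6 → G
F(5): 7·(5−9)=-28≡24 → Y
A(0): 7·(0−9)=-63≡15 → P
C(2): 7·(2−9)=-49≡3 → D
D(3): 7·(3−9)=-42≡10 → K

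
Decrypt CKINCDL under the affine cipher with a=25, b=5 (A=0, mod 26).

The inverse of 25 mod 26 is 25, since 25·25=625≡1. Apply D(y)=25·(y−5) mod 26:
C(2): 25·(2−5)=-75≡3 → D
K(10): 25·(10−5)=125≡21 → V
I(8): 25·(8−5)=75≡23 → X
N(13): 25·(13−5)=200≡18 → S
C(2): 25·(2−5)=-75≡3 → D
D(3): 25·(3−5)=-50≡2 → C
L(11): 25·(11−5)=150≡20 → U

DVXSDCU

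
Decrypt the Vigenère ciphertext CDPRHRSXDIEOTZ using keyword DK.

Repeat the key across the ciphertext: DKDKDKDKDKDKDK
C(2)−D(3): -1≡25 → Z
D(3)−K(10): -7≡19 → T
P(15)−D(3): 12 → M
R(17)−K(10): 7 → H
H(7)−D(3): 4 → E
R(17)−K(10): 7 → H
S(18)−D(3): 15 → P
X(23)−K(10): 13 → N
D(3)−D(3): 0 → A
I(8)−K(10): -2≡24 → Y
E(4)−D(3): 1 → B
O(14)−K(10): 4 → E
T(19)−D(3): 16 → Q
Z(25)−K(10): 15 → P

ZTMHEHPNAYBEQP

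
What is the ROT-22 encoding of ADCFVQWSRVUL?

WZYBRMSONRQH

A(0): 0+22=22 → W
D(3): 3+22=25 → Z
C(2): 2+22=24 → Y
F(5): 5+22=27≡1 → B
V(21): 21+22=43≡17 → R
Q(16): 16+22=38≡12 → M
W(22): 22+22=44≡18 → S
S(18): 18+22=40≡14 → O
R(17): 17+22=39≡13 → N
V(21): 21+22=43≡17 → R
U(20): 20+22=42≡16 → Q
L(11): 11+22=33≡7 → H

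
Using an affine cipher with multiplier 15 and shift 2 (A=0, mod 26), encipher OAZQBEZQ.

O(14): 15·14+2=212≡4 → E
A(0): 15·0+2=2 → C
Z(25): 15·25+2=377≡13 → N
Q(16): 15·16+2=242≡8 → I
B(1): 15·1+2=17 → R
E(4): 15·4+2=62≡10 → K
Z(25): 15·25+2=377≡13 → N
Q(16): 15·16+2=242≡8 → I

ECNIRKNI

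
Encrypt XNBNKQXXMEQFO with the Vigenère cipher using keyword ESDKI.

Repeat the key across the message: ESDKIESDKIESD
X(23)+E(4): 27≡1 → B
N(13)+S(18): 31≡5 → F
B(1)+D(3): 4 → E
N(13)+K(10): 23 → X
K(10)+I(8): 18 → S
Q(16)+E(4): 20 → U
X(23)+S(18): 41≡15 → P
X(23)+D(3): 26≡0 → A
M(12)+K(10): 22 → W
E(4)+I(8): 12 → M
Q(16)+E(4): 20 → U
F(5)+S(18): 23 → X
O(14)+D(3): 17 → R

BFEXSUPAWMUXR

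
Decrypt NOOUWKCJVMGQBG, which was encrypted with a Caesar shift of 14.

N(13): 13−14=-1≡25 → Z
O(14): 14−14=0 → A
O(14): 14−14=0 → A
U(20): 20−14=6 → G
W(22): 22−14=8 → I
K(10): 10−14=-4≡22 → W
C(2): 2−14=-12≡14 → O
J(9): 9−14=-5≡21 → V
V(21): 21−14=7 → H
M(12): 12−14=-2≡24 → Y
G(6): 6−14=-8≡18 → S
Q(16): 16−14=2 → C
B(1): 1−14=-13≡13 → N
G(6): 6−14=-8≡18 → S

ZAAGIWOVHYSCNS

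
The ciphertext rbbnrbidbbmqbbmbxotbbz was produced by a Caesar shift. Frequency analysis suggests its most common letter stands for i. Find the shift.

The most frequent ciphertext letter is b (appears 10 times).
b is position 1; i is position 8.
Shift = -7≡19.

19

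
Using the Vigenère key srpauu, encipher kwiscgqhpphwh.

Repeat the key across the message: srpauusrpauus
k(10)+s(18): 28≡2 → c
w(22)+r(17): 39≡13 → n
i(8)+p(15): 23 → x
s(18)+a(0): 18 → s
c(2)+u(20): 22 → w
g(6)+u(20): 26≡0 → a
q(16)+s(18): 34≡8 → i
h(7)+r(17): 24 → y
p(15)+p(15): 30≡4 → e
p(15)+a(0): 15 → p
h(7)+u(20): 27≡1 → b
w(22)+u(20): 42≡16 → q
h(7)+s(18): 25 → z

cnxswaiyepbqz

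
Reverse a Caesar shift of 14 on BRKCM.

NDWOY

B(1): 1−14=-13≡13 → N
R(17): 17−14=3 → D
K(10): 10−14=-4≡22 → W
C(2): 2−14=-12≡14 → O
M(12): 12−14=-2≡24 → Y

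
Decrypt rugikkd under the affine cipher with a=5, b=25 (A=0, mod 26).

The inverse of 5 mod 26 is 21, since 5·21=105≡1. Apply D(y)=21·(y−25) mod 26:
r(17): 21·(17−25)=-168≡14 → o
u(20): 21·(20−25)=-105≡25 → z
g(6): 21·(6−25)=-399≡17 → r
i(8): 21·(8−25)=-357≡7 → h
k(10): 21·(10−25)=-315≡23 → x
k(10): 21·(10−25)=-315≡23 → x
d(3): 21·(3−25)=-462≡6 → g

ozrhxxg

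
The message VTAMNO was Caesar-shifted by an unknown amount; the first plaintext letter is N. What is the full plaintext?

NLSEFG

From the crib: V(21)−N(13)=8, so the shift is 8.
Subtract 8 from each ciphertext letter:
V(21): 21−8=13 → N
T(19): 19−8=11 → L
A(0): 0−8=-8≡18 → S
M(12): 12−8=4 → E
N(13): 13−8=5 → F
O(14): 14−8=6 → G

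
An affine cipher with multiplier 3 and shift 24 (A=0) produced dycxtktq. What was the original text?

takrhehg

The inverse of 3 mod 26 is 9, since 3·9=27≡1. Apply D(y)=9·(y−24) mod 26:
d(3): 9·(3−24)=-189≡19 → t
y(24): 9·(24−24)=0 → a
c(2): 9·(2−24)=-198≡10 → k
x(23): 9·(23−24)=-9≡17 → r
t(19): 9·(19−24)=-45≡7 → h
k(10): 9·(10−24)=-126≡4 → e
t(19): 9·(19−24)=-45≡7 → h
q(16): 9·(16−24)=-72≡6 → g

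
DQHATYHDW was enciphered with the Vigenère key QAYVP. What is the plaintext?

NQJFEIHFB

Repeat the key across the ciphertext: QAYVPQAYV
D(3)−Q(16): -13≡13 → N
Q(16)−A(0): 16 → Q
H(7)−Y(24): -17≡9 → J
A(0)−V(21): -21≡5 → F
T(19)−P(15): 4 → E
Y(24)−Q(16): 8 → I
H(7)−A(0): 7 → H
D(3)−Y(24): -21≡5 → F
W(22)−V(21): 1 → B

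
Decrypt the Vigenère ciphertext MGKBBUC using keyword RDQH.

Repeat the key across the ciphertext: RDQHRDQ
M(12)−R(17): -5≡21 → V
G(6)−D(3): 3 → D
K(10)−Q(16): -6≡20 → U
B(1)−H(7): -6≡20 → U
B(1)−R(17): -16≡10 → K
U(20)−D(3): 17 → R
C(2)−Q(16): -14≡12 → M

VDUUKRM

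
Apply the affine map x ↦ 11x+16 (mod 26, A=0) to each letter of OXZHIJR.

OJFPALV

O(14): 11·14+16=170≡14 → O
X(23): 11·23+16=269≡9 → J
Z(25): 11·25+16=291≡5 → F
H(7): 11·7+16=93≡15 → P
I(8): 11·8+16=104≡0 → A
J(9): 11·9+16=115≡11 → L
R(17): 11·17+16=203≡21 → V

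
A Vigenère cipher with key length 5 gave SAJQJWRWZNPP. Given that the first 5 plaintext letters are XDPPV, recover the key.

VXUBO

Subtract each crib letter from the matching ciphertext letter (mod 26):
S(18)−X(23)=-5≡21 → V
A(0)−D(3)=-3≡23 → X
J(9)−P(15)=-6≡20 → U
Q(16)−P(15)=1 → B
J(9)−V(21)=-12≡14 → O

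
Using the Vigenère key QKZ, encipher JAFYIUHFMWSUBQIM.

Repeat the key across the message: QKZQKZQKZQKZQKZQ
J(9)+Q(16): 25 → Z
A(0)+K(10): 10 → K
F(5)+Z(25): 30≡4 → E
Y(24)+Q(16): 40≡14 → O
I(8)+K(10): 18 → S
U(20)+Z(25): 45≡19 → T
H(7)+Q(16): 23 → X
F(5)+K(10): 15 → P
M(12)+Z(25): 37≡11 → L
W(22)+Q(16): 38≡12 → M
S(18)+K(10): 28≡2 → C
U(20)+Z(25): 45≡19 → T
B(1)+Q(16): 17 → R
Q(16)+K(10): 26≡0 → A
I(8)+Z(25): 33≡7 → H
M(12)+Q(16): 28≡2 → C

ZKEOSTXPLMCTRAHC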